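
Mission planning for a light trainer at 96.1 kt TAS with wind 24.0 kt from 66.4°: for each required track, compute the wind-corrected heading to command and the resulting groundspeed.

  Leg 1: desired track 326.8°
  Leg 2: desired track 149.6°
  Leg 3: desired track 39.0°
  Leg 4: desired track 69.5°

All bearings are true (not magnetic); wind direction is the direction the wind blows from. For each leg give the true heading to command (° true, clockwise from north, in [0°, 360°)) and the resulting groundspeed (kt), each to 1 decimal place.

Leg 1: desired track 326.8°; wind correction +14.3° → command heading 341.1°, groundspeed 97.1 kt
Leg 2: desired track 149.6°; wind correction -14.4° → command heading 135.2°, groundspeed 90.3 kt
Leg 3: desired track 39.0°; wind correction +6.6° → command heading 45.6°, groundspeed 74.2 kt
Leg 4: desired track 69.5°; wind correction -0.8° → command heading 68.7°, groundspeed 72.1 kt

Leg 1: heading=341.1°, groundspeed=97.1 kt
Leg 2: heading=135.2°, groundspeed=90.3 kt
Leg 3: heading=45.6°, groundspeed=74.2 kt
Leg 4: heading=68.7°, groundspeed=72.1 kt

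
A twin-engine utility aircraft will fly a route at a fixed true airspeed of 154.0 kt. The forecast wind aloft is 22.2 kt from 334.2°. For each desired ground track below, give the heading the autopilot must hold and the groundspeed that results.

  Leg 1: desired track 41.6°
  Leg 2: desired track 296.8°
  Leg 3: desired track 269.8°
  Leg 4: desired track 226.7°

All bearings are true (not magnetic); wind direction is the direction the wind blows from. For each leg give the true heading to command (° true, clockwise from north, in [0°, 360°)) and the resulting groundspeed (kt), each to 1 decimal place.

Leg 1: heading=34.0°, groundspeed=144.1 kt
Leg 2: heading=301.8°, groundspeed=135.8 kt
Leg 3: heading=277.3°, groundspeed=143.1 kt
Leg 4: heading=234.6°, groundspeed=159.2 kt

Leg 1: desired track 41.6°; wind correction -7.6° → command heading 34.0°, groundspeed 144.1 kt
Leg 2: desired track 296.8°; wind correction +5.0° → command heading 301.8°, groundspeed 135.8 kt
Leg 3: desired track 269.8°; wind correction +7.5° → command heading 277.3°, groundspeed 143.1 kt
Leg 4: desired track 226.7°; wind correction +7.9° → command heading 234.6°, groundspeed 159.2 kt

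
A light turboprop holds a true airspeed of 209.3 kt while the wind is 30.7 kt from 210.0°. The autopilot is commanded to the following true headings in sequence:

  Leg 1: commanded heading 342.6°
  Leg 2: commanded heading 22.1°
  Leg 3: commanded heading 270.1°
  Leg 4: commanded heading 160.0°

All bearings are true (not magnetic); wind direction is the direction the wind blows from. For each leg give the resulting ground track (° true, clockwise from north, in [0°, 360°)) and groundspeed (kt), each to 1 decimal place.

Leg 1: heading 342.6°; drift +5.6° → track 348.2°, groundspeed 231.2 kt
Leg 2: heading 22.1°; drift +1.0° → track 23.1°, groundspeed 239.7 kt
Leg 3: heading 270.1°; drift +7.8° → track 277.9°, groundspeed 195.8 kt
Leg 4: heading 160.0°; drift -7.1° → track 152.9°, groundspeed 191.0 kt

Leg 1: track=348.2°, groundspeed=231.2 kt
Leg 2: track=23.1°, groundspeed=239.7 kt
Leg 3: track=277.9°, groundspeed=195.8 kt
Leg 4: track=152.9°, groundspeed=191.0 kt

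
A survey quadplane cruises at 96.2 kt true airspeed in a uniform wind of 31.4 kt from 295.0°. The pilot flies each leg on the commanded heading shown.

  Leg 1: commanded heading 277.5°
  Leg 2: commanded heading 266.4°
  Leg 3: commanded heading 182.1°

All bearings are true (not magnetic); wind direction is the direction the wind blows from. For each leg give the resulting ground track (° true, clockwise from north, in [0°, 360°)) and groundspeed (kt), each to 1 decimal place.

Leg 1: track=269.4°, groundspeed=66.9 kt
Leg 2: track=254.0°, groundspeed=70.3 kt
Leg 3: track=167.2°, groundspeed=112.2 kt

Leg 1: heading 277.5°; drift -8.1° → track 269.4°, groundspeed 66.9 kt
Leg 2: heading 266.4°; drift -12.4° → track 254.0°, groundspeed 70.3 kt
Leg 3: heading 182.1°; drift -14.9° → track 167.2°, groundspeed 112.2 kt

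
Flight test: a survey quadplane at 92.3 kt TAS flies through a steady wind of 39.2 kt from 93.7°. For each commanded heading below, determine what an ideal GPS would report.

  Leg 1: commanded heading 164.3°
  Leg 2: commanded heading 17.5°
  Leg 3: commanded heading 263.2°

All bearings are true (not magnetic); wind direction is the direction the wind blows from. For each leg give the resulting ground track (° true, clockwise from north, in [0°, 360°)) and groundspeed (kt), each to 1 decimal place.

Leg 1: heading 164.3°; drift +25.0° → track 189.3°, groundspeed 87.5 kt
Leg 2: heading 17.5°; drift -24.7° → track 352.8°, groundspeed 91.3 kt
Leg 3: heading 263.2°; drift +3.1° → track 266.3°, groundspeed 131.0 kt

Leg 1: track=189.3°, groundspeed=87.5 kt
Leg 2: track=352.8°, groundspeed=91.3 kt
Leg 3: track=266.3°, groundspeed=131.0 kt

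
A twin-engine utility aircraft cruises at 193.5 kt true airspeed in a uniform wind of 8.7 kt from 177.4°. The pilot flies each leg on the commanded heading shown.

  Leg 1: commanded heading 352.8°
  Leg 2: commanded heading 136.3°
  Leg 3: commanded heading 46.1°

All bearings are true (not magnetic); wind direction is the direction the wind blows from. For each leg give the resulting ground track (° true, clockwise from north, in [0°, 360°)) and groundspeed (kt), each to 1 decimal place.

Leg 1: heading 352.8°; drift +0.2° → track 353.0°, groundspeed 202.2 kt
Leg 2: heading 136.3°; drift -1.8° → track 134.5°, groundspeed 187.0 kt
Leg 3: heading 46.1°; drift -1.9° → track 44.2°, groundspeed 199.3 kt

Leg 1: track=353.0°, groundspeed=202.2 kt
Leg 2: track=134.5°, groundspeed=187.0 kt
Leg 3: track=44.2°, groundspeed=199.3 kt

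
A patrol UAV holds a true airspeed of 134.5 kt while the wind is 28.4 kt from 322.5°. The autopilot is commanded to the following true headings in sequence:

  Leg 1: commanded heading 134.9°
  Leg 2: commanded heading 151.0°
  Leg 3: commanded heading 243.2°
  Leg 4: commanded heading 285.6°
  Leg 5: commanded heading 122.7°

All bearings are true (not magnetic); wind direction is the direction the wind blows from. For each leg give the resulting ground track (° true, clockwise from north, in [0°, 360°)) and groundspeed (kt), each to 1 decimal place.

Leg 1: heading 134.9°; drift +1.3° → track 136.2°, groundspeed 162.7 kt
Leg 2: heading 151.0°; drift -1.5° → track 149.5°, groundspeed 162.6 kt
Leg 3: heading 243.2°; drift -12.2° → track 231.0°, groundspeed 132.2 kt
Leg 4: heading 285.6°; drift -8.7° → track 276.9°, groundspeed 113.1 kt
Leg 5: heading 122.7°; drift +3.4° → track 126.1°, groundspeed 161.5 kt

Leg 1: track=136.2°, groundspeed=162.7 kt
Leg 2: track=149.5°, groundspeed=162.6 kt
Leg 3: track=231.0°, groundspeed=132.2 kt
Leg 4: track=276.9°, groundspeed=113.1 kt
Leg 5: track=126.1°, groundspeed=161.5 kt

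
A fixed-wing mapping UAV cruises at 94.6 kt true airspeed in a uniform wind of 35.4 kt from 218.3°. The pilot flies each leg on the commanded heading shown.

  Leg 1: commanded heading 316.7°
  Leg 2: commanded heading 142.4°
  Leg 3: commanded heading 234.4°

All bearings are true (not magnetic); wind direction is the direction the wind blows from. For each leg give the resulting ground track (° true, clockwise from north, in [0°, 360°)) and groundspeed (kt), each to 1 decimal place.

Leg 1: track=336.0°, groundspeed=105.7 kt
Leg 2: track=120.6°, groundspeed=92.6 kt
Leg 3: track=243.6°, groundspeed=61.4 kt

Leg 1: heading 316.7°; drift +19.3° → track 336.0°, groundspeed 105.7 kt
Leg 2: heading 142.4°; drift -21.8° → track 120.6°, groundspeed 92.6 kt
Leg 3: heading 234.4°; drift +9.2° → track 243.6°, groundspeed 61.4 kt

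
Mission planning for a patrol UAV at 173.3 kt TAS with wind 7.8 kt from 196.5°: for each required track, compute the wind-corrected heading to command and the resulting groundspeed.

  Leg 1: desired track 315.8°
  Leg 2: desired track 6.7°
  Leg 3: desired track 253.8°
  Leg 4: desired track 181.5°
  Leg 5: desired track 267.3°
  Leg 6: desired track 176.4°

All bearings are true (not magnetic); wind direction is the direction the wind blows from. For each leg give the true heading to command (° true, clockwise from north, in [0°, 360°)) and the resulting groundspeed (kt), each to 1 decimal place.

Leg 1: heading=313.6°, groundspeed=177.0 kt
Leg 2: heading=6.3°, groundspeed=181.0 kt
Leg 3: heading=251.6°, groundspeed=169.0 kt
Leg 4: heading=182.2°, groundspeed=165.8 kt
Leg 5: heading=264.9°, groundspeed=170.6 kt
Leg 6: heading=177.3°, groundspeed=166.0 kt

Leg 1: desired track 315.8°; wind correction -2.2° → command heading 313.6°, groundspeed 177.0 kt
Leg 2: desired track 6.7°; wind correction -0.4° → command heading 6.3°, groundspeed 181.0 kt
Leg 3: desired track 253.8°; wind correction -2.2° → command heading 251.6°, groundspeed 169.0 kt
Leg 4: desired track 181.5°; wind correction +0.7° → command heading 182.2°, groundspeed 165.8 kt
Leg 5: desired track 267.3°; wind correction -2.4° → command heading 264.9°, groundspeed 170.6 kt
Leg 6: desired track 176.4°; wind correction +0.9° → command heading 177.3°, groundspeed 166.0 kt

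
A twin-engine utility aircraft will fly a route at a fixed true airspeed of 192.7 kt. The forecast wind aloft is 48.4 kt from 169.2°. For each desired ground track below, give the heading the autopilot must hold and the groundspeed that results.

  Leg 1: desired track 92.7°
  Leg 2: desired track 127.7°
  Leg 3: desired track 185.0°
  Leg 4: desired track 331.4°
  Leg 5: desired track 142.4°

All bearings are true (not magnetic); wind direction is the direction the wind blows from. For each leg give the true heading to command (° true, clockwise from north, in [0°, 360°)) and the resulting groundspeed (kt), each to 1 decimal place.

Leg 1: desired track 92.7°; wind correction +14.1° → command heading 106.8°, groundspeed 175.6 kt
Leg 2: desired track 127.7°; wind correction +9.6° → command heading 137.3°, groundspeed 153.8 kt
Leg 3: desired track 185.0°; wind correction -3.9° → command heading 181.1°, groundspeed 145.7 kt
Leg 4: desired track 331.4°; wind correction -4.4° → command heading 327.0°, groundspeed 238.2 kt
Leg 5: desired track 142.4°; wind correction +6.5° → command heading 148.9°, groundspeed 148.3 kt

Leg 1: heading=106.8°, groundspeed=175.6 kt
Leg 2: heading=137.3°, groundspeed=153.8 kt
Leg 3: heading=181.1°, groundspeed=145.7 kt
Leg 4: heading=327.0°, groundspeed=238.2 kt
Leg 5: heading=148.9°, groundspeed=148.3 kt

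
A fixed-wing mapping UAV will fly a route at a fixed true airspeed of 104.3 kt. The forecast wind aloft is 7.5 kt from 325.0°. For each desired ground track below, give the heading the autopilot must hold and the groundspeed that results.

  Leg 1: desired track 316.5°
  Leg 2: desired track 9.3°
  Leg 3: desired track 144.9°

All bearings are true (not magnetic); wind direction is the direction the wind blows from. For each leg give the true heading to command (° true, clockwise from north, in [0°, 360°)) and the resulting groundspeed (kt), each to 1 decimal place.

Leg 1: desired track 316.5°; wind correction +0.6° → command heading 317.1°, groundspeed 96.9 kt
Leg 2: desired track 9.3°; wind correction -2.9° → command heading 6.4°, groundspeed 98.8 kt
Leg 3: desired track 144.9°; wind correction +0.0° → command heading 144.9°, groundspeed 111.8 kt

Leg 1: heading=317.1°, groundspeed=96.9 kt
Leg 2: heading=6.4°, groundspeed=98.8 kt
Leg 3: heading=144.9°, groundspeed=111.8 kt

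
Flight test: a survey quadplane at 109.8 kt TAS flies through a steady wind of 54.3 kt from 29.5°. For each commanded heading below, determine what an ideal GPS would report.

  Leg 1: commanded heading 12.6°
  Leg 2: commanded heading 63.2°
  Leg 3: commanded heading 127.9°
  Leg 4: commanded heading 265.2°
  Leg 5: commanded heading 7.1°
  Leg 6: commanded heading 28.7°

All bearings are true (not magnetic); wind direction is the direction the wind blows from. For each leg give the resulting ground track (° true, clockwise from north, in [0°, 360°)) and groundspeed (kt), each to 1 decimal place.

Leg 1: heading 12.6°; drift -15.3° → track 357.3°, groundspeed 60.0 kt
Leg 2: heading 63.2°; drift +25.0° → track 88.2°, groundspeed 71.3 kt
Leg 3: heading 127.9°; drift +24.5° → track 152.4°, groundspeed 129.4 kt
Leg 4: heading 265.2°; drift -17.7° → track 247.5°, groundspeed 147.4 kt
Leg 5: heading 7.1°; drift -19.1° → track 348.0°, groundspeed 63.1 kt
Leg 6: heading 28.7°; drift -0.8° → track 27.9°, groundspeed 55.5 kt

Leg 1: track=357.3°, groundspeed=60.0 kt
Leg 2: track=88.2°, groundspeed=71.3 kt
Leg 3: track=152.4°, groundspeed=129.4 kt
Leg 4: track=247.5°, groundspeed=147.4 kt
Leg 5: track=348.0°, groundspeed=63.1 kt
Leg 6: track=27.9°, groundspeed=55.5 kt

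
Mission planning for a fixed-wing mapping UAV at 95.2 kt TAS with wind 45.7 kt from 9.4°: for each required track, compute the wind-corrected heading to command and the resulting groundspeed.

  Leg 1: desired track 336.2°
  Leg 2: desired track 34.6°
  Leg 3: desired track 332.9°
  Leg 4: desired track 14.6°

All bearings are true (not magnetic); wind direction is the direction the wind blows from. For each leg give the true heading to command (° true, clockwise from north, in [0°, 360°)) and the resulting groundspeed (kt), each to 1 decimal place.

Leg 1: desired track 336.2°; wind correction +15.2° → command heading 351.4°, groundspeed 53.6 kt
Leg 2: desired track 34.6°; wind correction -11.8° → command heading 22.8°, groundspeed 51.8 kt
Leg 3: desired track 332.9°; wind correction +16.6° → command heading 349.5°, groundspeed 54.5 kt
Leg 4: desired track 14.6°; wind correction -2.5° → command heading 12.1°, groundspeed 49.6 kt

Leg 1: heading=351.4°, groundspeed=53.6 kt
Leg 2: heading=22.8°, groundspeed=51.8 kt
Leg 3: heading=349.5°, groundspeed=54.5 kt
Leg 4: heading=12.1°, groundspeed=49.6 kt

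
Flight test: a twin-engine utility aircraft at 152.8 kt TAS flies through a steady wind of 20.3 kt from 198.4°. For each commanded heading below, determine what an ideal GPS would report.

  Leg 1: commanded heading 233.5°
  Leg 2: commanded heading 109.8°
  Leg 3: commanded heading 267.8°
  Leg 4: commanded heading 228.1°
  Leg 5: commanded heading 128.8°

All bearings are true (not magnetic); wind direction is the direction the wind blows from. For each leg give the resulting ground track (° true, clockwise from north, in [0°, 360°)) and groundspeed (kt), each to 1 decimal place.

Leg 1: track=238.4°, groundspeed=136.7 kt
Leg 2: track=102.2°, groundspeed=153.7 kt
Leg 3: track=275.2°, groundspeed=146.9 kt
Leg 4: track=232.4°, groundspeed=135.5 kt
Leg 5: track=121.4°, groundspeed=147.0 kt

Leg 1: heading 233.5°; drift +4.9° → track 238.4°, groundspeed 136.7 kt
Leg 2: heading 109.8°; drift -7.6° → track 102.2°, groundspeed 153.7 kt
Leg 3: heading 267.8°; drift +7.4° → track 275.2°, groundspeed 146.9 kt
Leg 4: heading 228.1°; drift +4.3° → track 232.4°, groundspeed 135.5 kt
Leg 5: heading 128.8°; drift -7.4° → track 121.4°, groundspeed 147.0 kt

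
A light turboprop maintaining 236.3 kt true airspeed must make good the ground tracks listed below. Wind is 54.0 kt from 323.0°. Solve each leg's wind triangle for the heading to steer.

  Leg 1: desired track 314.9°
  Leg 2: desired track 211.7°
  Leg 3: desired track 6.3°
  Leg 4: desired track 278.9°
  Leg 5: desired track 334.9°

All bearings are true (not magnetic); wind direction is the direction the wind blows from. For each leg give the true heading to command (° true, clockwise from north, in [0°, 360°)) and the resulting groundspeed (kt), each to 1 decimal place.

Leg 1: desired track 314.9°; wind correction +1.8° → command heading 316.7°, groundspeed 182.7 kt
Leg 2: desired track 211.7°; wind correction +12.3° → command heading 224.0°, groundspeed 250.5 kt
Leg 3: desired track 6.3°; wind correction -9.0° → command heading 357.3°, groundspeed 194.1 kt
Leg 4: desired track 278.9°; wind correction +9.2° → command heading 288.1°, groundspeed 194.5 kt
Leg 5: desired track 334.9°; wind correction -2.7° → command heading 332.2°, groundspeed 183.2 kt

Leg 1: heading=316.7°, groundspeed=182.7 kt
Leg 2: heading=224.0°, groundspeed=250.5 kt
Leg 3: heading=357.3°, groundspeed=194.1 kt
Leg 4: heading=288.1°, groundspeed=194.5 kt
Leg 5: heading=332.2°, groundspeed=183.2 kt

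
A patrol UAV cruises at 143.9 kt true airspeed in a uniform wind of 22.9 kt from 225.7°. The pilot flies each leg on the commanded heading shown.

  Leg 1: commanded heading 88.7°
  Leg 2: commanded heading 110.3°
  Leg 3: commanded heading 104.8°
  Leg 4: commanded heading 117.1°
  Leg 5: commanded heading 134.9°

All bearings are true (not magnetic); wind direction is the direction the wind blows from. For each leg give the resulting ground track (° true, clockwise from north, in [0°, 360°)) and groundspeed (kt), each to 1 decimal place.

Leg 1: track=83.1°, groundspeed=161.4 kt
Leg 2: track=102.6°, groundspeed=155.1 kt
Leg 3: track=97.6°, groundspeed=156.9 kt
Leg 4: track=108.9°, groundspeed=152.8 kt
Leg 5: track=125.9°, groundspeed=146.0 kt

Leg 1: heading 88.7°; drift -5.6° → track 83.1°, groundspeed 161.4 kt
Leg 2: heading 110.3°; drift -7.7° → track 102.6°, groundspeed 155.1 kt
Leg 3: heading 104.8°; drift -7.2° → track 97.6°, groundspeed 156.9 kt
Leg 4: heading 117.1°; drift -8.2° → track 108.9°, groundspeed 152.8 kt
Leg 5: heading 134.9°; drift -9.0° → track 125.9°, groundspeed 146.0 kt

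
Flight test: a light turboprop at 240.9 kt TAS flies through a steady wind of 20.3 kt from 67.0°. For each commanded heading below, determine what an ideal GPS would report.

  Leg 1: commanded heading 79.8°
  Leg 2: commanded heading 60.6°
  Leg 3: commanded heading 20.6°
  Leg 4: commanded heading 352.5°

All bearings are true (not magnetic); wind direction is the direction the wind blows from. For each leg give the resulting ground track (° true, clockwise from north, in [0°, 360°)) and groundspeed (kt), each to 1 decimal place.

Leg 1: heading 79.8°; drift +1.2° → track 81.0°, groundspeed 221.2 kt
Leg 2: heading 60.6°; drift -0.6° → track 60.0°, groundspeed 220.7 kt
Leg 3: heading 20.6°; drift -3.7° → track 16.9°, groundspeed 227.4 kt
Leg 4: heading 352.5°; drift -4.7° → track 347.8°, groundspeed 236.3 kt

Leg 1: track=81.0°, groundspeed=221.2 kt
Leg 2: track=60.0°, groundspeed=220.7 kt
Leg 3: track=16.9°, groundspeed=227.4 kt
Leg 4: track=347.8°, groundspeed=236.3 kt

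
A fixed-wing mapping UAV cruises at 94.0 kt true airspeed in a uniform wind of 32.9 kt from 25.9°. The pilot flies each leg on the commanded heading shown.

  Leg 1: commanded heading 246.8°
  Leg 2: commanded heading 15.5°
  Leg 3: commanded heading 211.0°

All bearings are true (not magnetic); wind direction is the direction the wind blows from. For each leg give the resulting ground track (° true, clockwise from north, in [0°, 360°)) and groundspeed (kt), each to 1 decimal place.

Leg 1: track=236.5°, groundspeed=120.8 kt
Leg 2: track=10.0°, groundspeed=61.9 kt
Leg 3: track=209.7°, groundspeed=126.8 kt

Leg 1: heading 246.8°; drift -10.3° → track 236.5°, groundspeed 120.8 kt
Leg 2: heading 15.5°; drift -5.5° → track 10.0°, groundspeed 61.9 kt
Leg 3: heading 211.0°; drift -1.3° → track 209.7°, groundspeed 126.8 kt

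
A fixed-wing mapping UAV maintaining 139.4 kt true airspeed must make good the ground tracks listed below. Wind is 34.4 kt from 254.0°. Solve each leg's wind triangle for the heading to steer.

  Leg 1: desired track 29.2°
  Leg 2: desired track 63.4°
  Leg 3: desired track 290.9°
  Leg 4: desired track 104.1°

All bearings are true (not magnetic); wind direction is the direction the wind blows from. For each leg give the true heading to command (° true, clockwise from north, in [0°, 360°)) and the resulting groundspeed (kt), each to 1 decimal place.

Leg 1: desired track 29.2°; wind correction -10.0° → command heading 19.2°, groundspeed 161.7 kt
Leg 2: desired track 63.4°; wind correction -2.6° → command heading 60.8°, groundspeed 173.1 kt
Leg 3: desired track 290.9°; wind correction -8.5° → command heading 282.4°, groundspeed 110.4 kt
Leg 4: desired track 104.1°; wind correction +7.1° → command heading 111.2°, groundspeed 168.1 kt

Leg 1: heading=19.2°, groundspeed=161.7 kt
Leg 2: heading=60.8°, groundspeed=173.1 kt
Leg 3: heading=282.4°, groundspeed=110.4 kt
Leg 4: heading=111.2°, groundspeed=168.1 kt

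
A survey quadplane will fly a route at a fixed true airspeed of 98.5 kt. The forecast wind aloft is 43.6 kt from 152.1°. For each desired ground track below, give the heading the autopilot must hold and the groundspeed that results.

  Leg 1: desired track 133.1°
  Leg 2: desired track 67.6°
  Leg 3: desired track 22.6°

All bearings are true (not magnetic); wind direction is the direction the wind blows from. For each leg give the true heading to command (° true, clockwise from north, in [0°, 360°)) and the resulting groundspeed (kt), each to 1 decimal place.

Leg 1: desired track 133.1°; wind correction +8.3° → command heading 141.4°, groundspeed 56.2 kt
Leg 2: desired track 67.6°; wind correction +26.1° → command heading 93.7°, groundspeed 84.2 kt
Leg 3: desired track 22.6°; wind correction +20.0° → command heading 42.6°, groundspeed 120.3 kt

Leg 1: heading=141.4°, groundspeed=56.2 kt
Leg 2: heading=93.7°, groundspeed=84.2 kt
Leg 3: heading=42.6°, groundspeed=120.3 kt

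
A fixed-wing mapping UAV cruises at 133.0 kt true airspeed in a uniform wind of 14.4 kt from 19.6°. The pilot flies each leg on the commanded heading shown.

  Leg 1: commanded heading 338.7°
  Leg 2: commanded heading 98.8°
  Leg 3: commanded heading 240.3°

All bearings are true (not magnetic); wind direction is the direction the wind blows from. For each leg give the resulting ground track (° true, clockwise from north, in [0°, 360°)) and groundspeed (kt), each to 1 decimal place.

Leg 1: track=334.3°, groundspeed=122.5 kt
Leg 2: track=105.0°, groundspeed=131.1 kt
Leg 3: track=236.6°, groundspeed=144.2 kt

Leg 1: heading 338.7°; drift -4.4° → track 334.3°, groundspeed 122.5 kt
Leg 2: heading 98.8°; drift +6.2° → track 105.0°, groundspeed 131.1 kt
Leg 3: heading 240.3°; drift -3.7° → track 236.6°, groundspeed 144.2 kt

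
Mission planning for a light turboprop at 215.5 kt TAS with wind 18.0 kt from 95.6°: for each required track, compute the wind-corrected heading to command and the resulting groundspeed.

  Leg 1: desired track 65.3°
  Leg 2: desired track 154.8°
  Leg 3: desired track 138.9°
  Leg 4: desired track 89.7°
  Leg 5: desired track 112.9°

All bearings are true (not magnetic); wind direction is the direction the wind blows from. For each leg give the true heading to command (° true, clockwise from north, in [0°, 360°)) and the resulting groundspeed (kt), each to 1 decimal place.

Leg 1: desired track 65.3°; wind correction +2.4° → command heading 67.7°, groundspeed 199.8 kt
Leg 2: desired track 154.8°; wind correction -4.1° → command heading 150.7°, groundspeed 205.7 kt
Leg 3: desired track 138.9°; wind correction -3.3° → command heading 135.6°, groundspeed 202.0 kt
Leg 4: desired track 89.7°; wind correction +0.5° → command heading 90.2°, groundspeed 197.6 kt
Leg 5: desired track 112.9°; wind correction -1.4° → command heading 111.5°, groundspeed 198.2 kt

Leg 1: heading=67.7°, groundspeed=199.8 kt
Leg 2: heading=150.7°, groundspeed=205.7 kt
Leg 3: heading=135.6°, groundspeed=202.0 kt
Leg 4: heading=90.2°, groundspeed=197.6 kt
Leg 5: heading=111.5°, groundspeed=198.2 kt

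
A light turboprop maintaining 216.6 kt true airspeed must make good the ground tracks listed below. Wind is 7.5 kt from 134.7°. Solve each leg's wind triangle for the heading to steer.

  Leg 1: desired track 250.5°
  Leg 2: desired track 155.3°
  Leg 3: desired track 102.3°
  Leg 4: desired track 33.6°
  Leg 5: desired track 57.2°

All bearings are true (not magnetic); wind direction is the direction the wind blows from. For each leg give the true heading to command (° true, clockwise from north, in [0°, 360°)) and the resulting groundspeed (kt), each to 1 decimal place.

Leg 1: heading=248.7°, groundspeed=219.8 kt
Leg 2: heading=154.6°, groundspeed=209.6 kt
Leg 3: heading=103.4°, groundspeed=210.2 kt
Leg 4: heading=35.5°, groundspeed=217.9 kt
Leg 5: heading=59.1°, groundspeed=214.9 kt

Leg 1: desired track 250.5°; wind correction -1.8° → command heading 248.7°, groundspeed 219.8 kt
Leg 2: desired track 155.3°; wind correction -0.7° → command heading 154.6°, groundspeed 209.6 kt
Leg 3: desired track 102.3°; wind correction +1.1° → command heading 103.4°, groundspeed 210.2 kt
Leg 4: desired track 33.6°; wind correction +1.9° → command heading 35.5°, groundspeed 217.9 kt
Leg 5: desired track 57.2°; wind correction +1.9° → command heading 59.1°, groundspeed 214.9 kt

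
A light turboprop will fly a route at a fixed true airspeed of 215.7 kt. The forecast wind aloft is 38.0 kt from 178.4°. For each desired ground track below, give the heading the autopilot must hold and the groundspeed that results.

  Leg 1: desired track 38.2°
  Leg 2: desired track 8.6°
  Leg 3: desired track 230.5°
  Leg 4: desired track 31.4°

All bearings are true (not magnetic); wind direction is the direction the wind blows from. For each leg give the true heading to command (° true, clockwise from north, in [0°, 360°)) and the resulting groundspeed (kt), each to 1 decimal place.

Leg 1: desired track 38.2°; wind correction +6.5° → command heading 44.7°, groundspeed 243.5 kt
Leg 2: desired track 8.6°; wind correction +1.8° → command heading 10.4°, groundspeed 253.0 kt
Leg 3: desired track 230.5°; wind correction -8.0° → command heading 222.5°, groundspeed 190.3 kt
Leg 4: desired track 31.4°; wind correction +5.5° → command heading 36.9°, groundspeed 246.6 kt

Leg 1: heading=44.7°, groundspeed=243.5 kt
Leg 2: heading=10.4°, groundspeed=253.0 kt
Leg 3: heading=222.5°, groundspeed=190.3 kt
Leg 4: heading=36.9°, groundspeed=246.6 kt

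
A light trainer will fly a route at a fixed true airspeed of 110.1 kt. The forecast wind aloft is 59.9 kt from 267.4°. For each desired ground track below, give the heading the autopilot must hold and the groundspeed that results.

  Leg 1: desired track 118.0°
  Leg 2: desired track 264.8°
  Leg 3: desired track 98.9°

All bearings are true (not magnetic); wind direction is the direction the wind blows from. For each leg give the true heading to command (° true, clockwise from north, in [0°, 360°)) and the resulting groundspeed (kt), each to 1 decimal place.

Leg 1: desired track 118.0°; wind correction +16.1° → command heading 134.1°, groundspeed 157.4 kt
Leg 2: desired track 264.8°; wind correction +1.4° → command heading 266.2°, groundspeed 50.2 kt
Leg 3: desired track 98.9°; wind correction +6.2° → command heading 105.1°, groundspeed 168.1 kt

Leg 1: heading=134.1°, groundspeed=157.4 kt
Leg 2: heading=266.2°, groundspeed=50.2 kt
Leg 3: heading=105.1°, groundspeed=168.1 kt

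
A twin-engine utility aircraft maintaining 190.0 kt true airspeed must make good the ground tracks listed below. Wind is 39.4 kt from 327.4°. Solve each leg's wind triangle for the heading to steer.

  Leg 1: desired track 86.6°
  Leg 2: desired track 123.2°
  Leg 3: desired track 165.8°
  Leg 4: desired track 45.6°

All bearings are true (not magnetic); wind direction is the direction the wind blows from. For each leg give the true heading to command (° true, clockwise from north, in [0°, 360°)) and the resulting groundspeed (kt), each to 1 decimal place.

Leg 1: desired track 86.6°; wind correction -10.4° → command heading 76.2°, groundspeed 206.1 kt
Leg 2: desired track 123.2°; wind correction -4.9° → command heading 118.3°, groundspeed 225.2 kt
Leg 3: desired track 165.8°; wind correction +3.8° → command heading 169.6°, groundspeed 227.0 kt
Leg 4: desired track 45.6°; wind correction -11.7° → command heading 33.9°, groundspeed 178.0 kt

Leg 1: heading=76.2°, groundspeed=206.1 kt
Leg 2: heading=118.3°, groundspeed=225.2 kt
Leg 3: heading=169.6°, groundspeed=227.0 kt
Leg 4: heading=33.9°, groundspeed=178.0 kt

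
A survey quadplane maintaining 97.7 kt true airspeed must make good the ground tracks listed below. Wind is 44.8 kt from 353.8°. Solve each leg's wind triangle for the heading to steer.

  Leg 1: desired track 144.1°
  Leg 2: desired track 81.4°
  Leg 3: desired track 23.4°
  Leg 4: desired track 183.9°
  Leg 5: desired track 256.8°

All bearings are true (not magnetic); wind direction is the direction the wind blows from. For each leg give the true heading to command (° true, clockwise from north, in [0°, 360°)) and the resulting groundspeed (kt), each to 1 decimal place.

Leg 1: heading=131.0°, groundspeed=134.1 kt
Leg 2: heading=54.1°, groundspeed=85.0 kt
Leg 3: heading=10.3°, groundspeed=56.2 kt
Leg 4: heading=188.5°, groundspeed=141.5 kt
Leg 5: heading=283.9°, groundspeed=92.5 kt

Leg 1: desired track 144.1°; wind correction -13.1° → command heading 131.0°, groundspeed 134.1 kt
Leg 2: desired track 81.4°; wind correction -27.3° → command heading 54.1°, groundspeed 85.0 kt
Leg 3: desired track 23.4°; wind correction -13.1° → command heading 10.3°, groundspeed 56.2 kt
Leg 4: desired track 183.9°; wind correction +4.6° → command heading 188.5°, groundspeed 141.5 kt
Leg 5: desired track 256.8°; wind correction +27.1° → command heading 283.9°, groundspeed 92.5 kt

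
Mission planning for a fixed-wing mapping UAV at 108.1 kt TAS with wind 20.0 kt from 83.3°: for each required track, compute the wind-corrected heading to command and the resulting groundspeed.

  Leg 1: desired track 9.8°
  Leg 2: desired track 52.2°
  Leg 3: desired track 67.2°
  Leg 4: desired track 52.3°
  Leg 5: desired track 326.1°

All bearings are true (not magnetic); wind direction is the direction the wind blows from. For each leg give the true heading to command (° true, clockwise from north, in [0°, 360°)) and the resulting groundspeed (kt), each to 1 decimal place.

Leg 1: heading=20.0°, groundspeed=100.7 kt
Leg 2: heading=57.7°, groundspeed=90.5 kt
Leg 3: heading=70.1°, groundspeed=88.7 kt
Leg 4: heading=57.8°, groundspeed=90.5 kt
Leg 5: heading=335.6°, groundspeed=115.8 kt

Leg 1: desired track 9.8°; wind correction +10.2° → command heading 20.0°, groundspeed 100.7 kt
Leg 2: desired track 52.2°; wind correction +5.5° → command heading 57.7°, groundspeed 90.5 kt
Leg 3: desired track 67.2°; wind correction +2.9° → command heading 70.1°, groundspeed 88.7 kt
Leg 4: desired track 52.3°; wind correction +5.5° → command heading 57.8°, groundspeed 90.5 kt
Leg 5: desired track 326.1°; wind correction +9.5° → command heading 335.6°, groundspeed 115.8 kt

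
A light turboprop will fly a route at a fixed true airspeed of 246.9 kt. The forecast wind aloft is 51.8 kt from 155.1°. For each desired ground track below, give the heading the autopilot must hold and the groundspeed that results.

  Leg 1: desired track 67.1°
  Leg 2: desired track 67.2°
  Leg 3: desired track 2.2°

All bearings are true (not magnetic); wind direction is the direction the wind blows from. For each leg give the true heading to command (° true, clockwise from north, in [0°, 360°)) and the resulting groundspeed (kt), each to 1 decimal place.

Leg 1: heading=79.2°, groundspeed=239.6 kt
Leg 2: heading=79.3°, groundspeed=239.5 kt
Leg 3: heading=7.7°, groundspeed=291.9 kt

Leg 1: desired track 67.1°; wind correction +12.1° → command heading 79.2°, groundspeed 239.6 kt
Leg 2: desired track 67.2°; wind correction +12.1° → command heading 79.3°, groundspeed 239.5 kt
Leg 3: desired track 2.2°; wind correction +5.5° → command heading 7.7°, groundspeed 291.9 kt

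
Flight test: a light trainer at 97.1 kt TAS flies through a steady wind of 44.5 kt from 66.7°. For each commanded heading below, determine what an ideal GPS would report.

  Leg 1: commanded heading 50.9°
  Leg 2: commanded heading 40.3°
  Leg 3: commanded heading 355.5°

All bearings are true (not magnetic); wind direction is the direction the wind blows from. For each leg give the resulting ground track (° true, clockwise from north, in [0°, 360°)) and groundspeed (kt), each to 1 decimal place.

Leg 1: track=38.3°, groundspeed=55.6 kt
Leg 2: track=21.2°, groundspeed=60.6 kt
Leg 3: track=328.5°, groundspeed=92.9 kt

Leg 1: heading 50.9°; drift -12.6° → track 38.3°, groundspeed 55.6 kt
Leg 2: heading 40.3°; drift -19.1° → track 21.2°, groundspeed 60.6 kt
Leg 3: heading 355.5°; drift -27.0° → track 328.5°, groundspeed 92.9 kt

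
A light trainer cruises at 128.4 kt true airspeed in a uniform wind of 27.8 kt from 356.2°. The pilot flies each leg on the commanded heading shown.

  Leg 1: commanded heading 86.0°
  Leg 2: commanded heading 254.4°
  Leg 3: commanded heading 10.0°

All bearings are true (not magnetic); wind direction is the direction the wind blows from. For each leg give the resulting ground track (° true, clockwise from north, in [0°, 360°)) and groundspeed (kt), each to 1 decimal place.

Leg 1: track=98.2°, groundspeed=131.3 kt
Leg 2: track=242.9°, groundspeed=136.8 kt
Leg 3: track=13.7°, groundspeed=101.6 kt

Leg 1: heading 86.0°; drift +12.2° → track 98.2°, groundspeed 131.3 kt
Leg 2: heading 254.4°; drift -11.5° → track 242.9°, groundspeed 136.8 kt
Leg 3: heading 10.0°; drift +3.7° → track 13.7°, groundspeed 101.6 kt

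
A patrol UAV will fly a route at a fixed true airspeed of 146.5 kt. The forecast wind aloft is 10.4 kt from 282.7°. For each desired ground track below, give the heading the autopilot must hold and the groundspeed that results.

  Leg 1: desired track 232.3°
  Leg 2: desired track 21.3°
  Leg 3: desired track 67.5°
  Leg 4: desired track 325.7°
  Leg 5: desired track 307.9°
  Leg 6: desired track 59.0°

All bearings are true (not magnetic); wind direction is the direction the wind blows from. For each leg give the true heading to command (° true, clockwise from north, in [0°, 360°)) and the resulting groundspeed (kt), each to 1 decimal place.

Leg 1: heading=235.4°, groundspeed=139.7 kt
Leg 2: heading=17.3°, groundspeed=147.7 kt
Leg 3: heading=65.2°, groundspeed=154.9 kt
Leg 4: heading=322.9°, groundspeed=138.7 kt
Leg 5: heading=306.2°, groundspeed=137.0 kt
Leg 6: heading=56.2°, groundspeed=153.8 kt

Leg 1: desired track 232.3°; wind correction +3.1° → command heading 235.4°, groundspeed 139.7 kt
Leg 2: desired track 21.3°; wind correction -4.0° → command heading 17.3°, groundspeed 147.7 kt
Leg 3: desired track 67.5°; wind correction -2.3° → command heading 65.2°, groundspeed 154.9 kt
Leg 4: desired track 325.7°; wind correction -2.8° → command heading 322.9°, groundspeed 138.7 kt
Leg 5: desired track 307.9°; wind correction -1.7° → command heading 306.2°, groundspeed 137.0 kt
Leg 6: desired track 59.0°; wind correction -2.8° → command heading 56.2°, groundspeed 153.8 kt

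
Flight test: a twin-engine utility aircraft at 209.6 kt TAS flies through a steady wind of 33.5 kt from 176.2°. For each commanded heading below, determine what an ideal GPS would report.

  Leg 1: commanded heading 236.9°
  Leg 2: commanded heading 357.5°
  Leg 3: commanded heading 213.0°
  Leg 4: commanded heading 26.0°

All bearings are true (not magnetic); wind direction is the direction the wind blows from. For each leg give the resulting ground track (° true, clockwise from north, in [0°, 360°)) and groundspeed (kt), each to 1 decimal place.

Leg 1: track=245.5°, groundspeed=195.4 kt
Leg 2: track=357.3°, groundspeed=243.1 kt
Leg 3: track=219.3°, groundspeed=183.9 kt
Leg 4: track=22.0°, groundspeed=239.3 kt

Leg 1: heading 236.9°; drift +8.6° → track 245.5°, groundspeed 195.4 kt
Leg 2: heading 357.5°; drift -0.2° → track 357.3°, groundspeed 243.1 kt
Leg 3: heading 213.0°; drift +6.3° → track 219.3°, groundspeed 183.9 kt
Leg 4: heading 26.0°; drift -4.0° → track 22.0°, groundspeed 239.3 kt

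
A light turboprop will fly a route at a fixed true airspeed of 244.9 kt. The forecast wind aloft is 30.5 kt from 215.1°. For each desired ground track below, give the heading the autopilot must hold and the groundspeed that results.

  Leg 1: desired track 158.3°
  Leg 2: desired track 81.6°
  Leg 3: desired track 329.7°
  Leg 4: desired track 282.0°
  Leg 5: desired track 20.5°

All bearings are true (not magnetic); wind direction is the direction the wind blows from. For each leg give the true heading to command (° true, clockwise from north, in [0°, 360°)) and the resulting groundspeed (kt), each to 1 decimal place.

Leg 1: heading=164.3°, groundspeed=226.9 kt
Leg 2: heading=86.8°, groundspeed=264.9 kt
Leg 3: heading=323.2°, groundspeed=256.0 kt
Leg 4: heading=275.4°, groundspeed=231.3 kt
Leg 5: heading=18.7°, groundspeed=274.3 kt

Leg 1: desired track 158.3°; wind correction +6.0° → command heading 164.3°, groundspeed 226.9 kt
Leg 2: desired track 81.6°; wind correction +5.2° → command heading 86.8°, groundspeed 264.9 kt
Leg 3: desired track 329.7°; wind correction -6.5° → command heading 323.2°, groundspeed 256.0 kt
Leg 4: desired track 282.0°; wind correction -6.6° → command heading 275.4°, groundspeed 231.3 kt
Leg 5: desired track 20.5°; wind correction -1.8° → command heading 18.7°, groundspeed 274.3 kt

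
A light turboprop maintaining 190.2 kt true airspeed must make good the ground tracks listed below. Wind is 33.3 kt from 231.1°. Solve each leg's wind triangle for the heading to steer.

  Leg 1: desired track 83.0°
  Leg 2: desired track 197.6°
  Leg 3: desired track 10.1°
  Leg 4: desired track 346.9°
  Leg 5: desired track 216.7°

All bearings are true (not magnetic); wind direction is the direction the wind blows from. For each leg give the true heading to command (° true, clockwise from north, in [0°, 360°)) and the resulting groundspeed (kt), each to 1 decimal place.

Leg 1: heading=88.3°, groundspeed=217.7 kt
Leg 2: heading=203.1°, groundspeed=161.5 kt
Leg 3: heading=3.5°, groundspeed=214.1 kt
Leg 4: heading=337.8°, groundspeed=202.3 kt
Leg 5: heading=219.2°, groundspeed=157.8 kt

Leg 1: desired track 83.0°; wind correction +5.3° → command heading 88.3°, groundspeed 217.7 kt
Leg 2: desired track 197.6°; wind correction +5.5° → command heading 203.1°, groundspeed 161.5 kt
Leg 3: desired track 10.1°; wind correction -6.6° → command heading 3.5°, groundspeed 214.1 kt
Leg 4: desired track 346.9°; wind correction -9.1° → command heading 337.8°, groundspeed 202.3 kt
Leg 5: desired track 216.7°; wind correction +2.5° → command heading 219.2°, groundspeed 157.8 kt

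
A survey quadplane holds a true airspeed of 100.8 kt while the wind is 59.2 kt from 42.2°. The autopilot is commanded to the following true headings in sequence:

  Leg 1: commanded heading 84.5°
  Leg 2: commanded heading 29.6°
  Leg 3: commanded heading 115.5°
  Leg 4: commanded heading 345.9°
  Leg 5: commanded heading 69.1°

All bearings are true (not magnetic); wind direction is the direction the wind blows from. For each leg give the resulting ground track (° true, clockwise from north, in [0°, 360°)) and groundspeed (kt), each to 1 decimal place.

Leg 1: track=119.4°, groundspeed=69.6 kt
Leg 2: track=12.9°, groundspeed=44.9 kt
Leg 3: track=149.6°, groundspeed=101.2 kt
Leg 4: track=310.0°, groundspeed=83.9 kt
Leg 5: track=98.3°, groundspeed=55.0 kt

Leg 1: heading 84.5°; drift +34.9° → track 119.4°, groundspeed 69.6 kt
Leg 2: heading 29.6°; drift -16.7° → track 12.9°, groundspeed 44.9 kt
Leg 3: heading 115.5°; drift +34.1° → track 149.6°, groundspeed 101.2 kt
Leg 4: heading 345.9°; drift -35.9° → track 310.0°, groundspeed 83.9 kt
Leg 5: heading 69.1°; drift +29.2° → track 98.3°, groundspeed 55.0 kt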